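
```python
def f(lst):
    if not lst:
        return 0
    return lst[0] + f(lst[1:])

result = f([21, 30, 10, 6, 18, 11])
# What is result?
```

21 + 30 + 10 + 6 + 18 + 11 + 0 = 96

Answer: 96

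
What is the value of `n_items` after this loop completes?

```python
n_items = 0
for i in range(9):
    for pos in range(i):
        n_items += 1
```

Triangle number: 0+1+2+...+8
`n_items` takes the values: 0 → 1 → 2 → 3 → 4 → 5 → 6 → 7 → 8 → 9 → 10 → 11 → 12 → 13 → 14 → 15 → 16 → 17 → 18 → 19 → 20 → 21 → 22 → 23 → 24 → 25 → 26 → 27 → 28 → 29 → 30 → 31 → 32 → 33 → 34 → 35 → 36

Answer: 36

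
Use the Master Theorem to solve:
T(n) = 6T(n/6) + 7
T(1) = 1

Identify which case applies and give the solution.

a=6, b=6, f(n)=7. log_6(6) = 1. Since c=0 < 1, Case 1 applies: T(n) = Θ(n^log_b(a)) = O(n).

Answer: O(n) - Case 1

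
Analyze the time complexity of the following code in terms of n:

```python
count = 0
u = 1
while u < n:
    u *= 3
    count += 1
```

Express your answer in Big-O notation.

Each loop level contributes: log n. Multiplying the contributions gives O(log n).

Answer: O(log n)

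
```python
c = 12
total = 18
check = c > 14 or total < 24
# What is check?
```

Trace:
`c = 12` → c = 12
`total = 18` → total = 18
`check = c > 14 or total < 24` → check = True
So check = True

Answer: True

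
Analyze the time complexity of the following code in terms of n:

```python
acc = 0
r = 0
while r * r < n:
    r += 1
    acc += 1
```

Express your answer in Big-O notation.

Each loop level contributes: √n. Multiplying the contributions gives O(√n).

Answer: O(√n)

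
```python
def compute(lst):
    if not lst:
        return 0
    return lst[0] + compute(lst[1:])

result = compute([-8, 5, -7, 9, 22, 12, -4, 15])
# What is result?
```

(-8) + 5 + (-7) + 9 + 22 + 12 + (-4) + 15 + 0 = 44

Answer: 44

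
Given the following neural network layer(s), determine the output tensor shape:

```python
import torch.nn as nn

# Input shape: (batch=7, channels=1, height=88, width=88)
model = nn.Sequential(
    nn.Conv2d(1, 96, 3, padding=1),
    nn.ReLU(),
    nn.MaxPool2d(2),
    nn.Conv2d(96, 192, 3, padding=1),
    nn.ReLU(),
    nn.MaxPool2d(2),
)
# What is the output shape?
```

Input: (7, 1, 88, 88) -> after first Conv2d: (7, 96, 88, 88) -> after first MaxPool2d: (7, 96, 44, 44) -> after second Conv2d: (7, 192, 44, 44) -> Output: (7, 192, 22, 22)

Answer: (7, 192, 22, 22)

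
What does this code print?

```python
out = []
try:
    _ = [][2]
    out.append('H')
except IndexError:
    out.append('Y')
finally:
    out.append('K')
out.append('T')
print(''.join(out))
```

Execution trace: 'Y' (except IndexError) → 'K' (finally) → 'T' (after the try/except). Output: YKT

Answer: YKT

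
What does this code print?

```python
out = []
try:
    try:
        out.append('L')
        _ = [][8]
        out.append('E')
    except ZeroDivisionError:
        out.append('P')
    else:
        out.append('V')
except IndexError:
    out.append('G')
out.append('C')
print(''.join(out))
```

Execution trace: 'L' (try body) → 'G' (outer except IndexError) → 'C' (after the try/except). Output: LGC

Answer: LGC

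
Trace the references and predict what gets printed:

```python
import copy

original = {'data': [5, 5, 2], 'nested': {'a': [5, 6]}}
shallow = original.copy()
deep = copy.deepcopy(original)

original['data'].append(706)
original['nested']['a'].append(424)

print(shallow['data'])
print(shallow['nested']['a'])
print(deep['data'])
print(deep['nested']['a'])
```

Key concept: comparing shallow vs deep copy.
Step by step:
`original = {'data': [5, 5, 2], 'nested': {'a': [5, 6]}}` → original = {'data': [5, 5, 2], 'nested': {'a': [5, 6]}}
`shallow = original.copy()` → shallow = {'data': [5, 5, 2], 'nested': {'a': [5, 6]}}
`deep = copy.deepcopy(original)` → deep = {'data': [5, 5, 2], 'nested': {'a': [5, 6]}}
`original['data'].append(706)` → original = {'data': [5, 5, 2, 706], 'nested': {'a': [5, 6]}}; shallow = {'data': [5, 5, 2, 706], 'nested': {'a': [5, 6]}}
`original['nested']['a'].append(424)` → original = {'data': [5, 5, 2, 706], 'nested': {'a': [5, 6, 424]}}; shallow = {'data': [5, 5, 2, 706], 'nested': {'a': [5, 6, 424]}}
`print(shallow['data'])` → prints [5, 5, 2, 706]
`print(shallow['nested']['a'])` → prints [5, 6, 424]
`print(deep['data'])` → prints [5, 5, 2]
`print(deep['nested']['a'])` → prints [5, 6]

Answer:
[5, 5, 2, 706]
[5, 6, 424]
[5, 5, 2]
[5, 6]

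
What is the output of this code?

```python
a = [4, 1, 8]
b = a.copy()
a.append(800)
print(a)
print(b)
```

Key concept: list.copy() creates independent copy.
Step by step:
`a = [4, 1, 8]` → a = [4, 1, 8]
`b = a.copy()` → b = [4, 1, 8]
`a.append(800)` → a = [4, 1, 8, 800]
`print(a)` → prints [4, 1, 8, 800]
`print(b)` → prints [4, 1, 8]

Answer:
[4, 1, 8, 800]
[4, 1, 8]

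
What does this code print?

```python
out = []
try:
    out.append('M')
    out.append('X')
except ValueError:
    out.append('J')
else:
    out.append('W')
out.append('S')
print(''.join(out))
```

Execution trace: 'M' (try body) → 'X' (try body, no exception) → 'W' (else) → 'S' (after the try/except). Output: MXWS

Answer: MXWS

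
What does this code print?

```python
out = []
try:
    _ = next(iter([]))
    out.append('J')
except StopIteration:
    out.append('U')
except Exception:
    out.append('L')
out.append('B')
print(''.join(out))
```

Execution trace: 'U' (except StopIteration) → 'B' (after the try/except). Output: UB

Answer: UB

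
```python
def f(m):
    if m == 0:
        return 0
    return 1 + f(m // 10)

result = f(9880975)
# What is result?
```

Count of digits of 9880975: 7

Answer: 7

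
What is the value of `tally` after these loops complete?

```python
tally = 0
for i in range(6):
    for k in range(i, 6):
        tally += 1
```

Upper triangle: 6 + 5 + ... + 1
`tally` takes the values: 0 → 1 → 2 → 3 → 4 → 5 → 6 → 7 → 8 → 9 → 10 → 11 → 12 → 13 → 14 → 15 → 16 → 17 → 18 → 19 → 20 → 21

Answer: 21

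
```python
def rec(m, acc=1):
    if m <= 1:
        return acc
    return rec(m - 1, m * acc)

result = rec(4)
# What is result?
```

Accumulator trace (n, acc): (4, 1) -> (3, 4) -> (2, 12) -> (1, 24) -> return 24

Answer: 24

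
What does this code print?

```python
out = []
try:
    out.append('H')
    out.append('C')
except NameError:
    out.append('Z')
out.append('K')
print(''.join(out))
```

Execution trace: 'H' (try body) → 'C' (try body, no exception) → 'K' (after the try/except). Output: HCK

Answer: HCK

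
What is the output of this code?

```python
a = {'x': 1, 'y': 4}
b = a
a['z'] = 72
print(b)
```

Key concept: dict aliasing.
Step by step:
`a = {'x': 1, 'y': 4}` → a = {'x': 1, 'y': 4}
`b = a` → b = {'x': 1, 'y': 4} (same object as a)
`a['z'] = 72` → a = {'x': 1, 'y': 4, 'z': 72} (same object as b); b = {'x': 1, 'y': 4, 'z': 72} (same object as a)
`print(b)` → prints {'x': 1, 'y': 4, 'z': 72}

Answer: {'x': 1, 'y': 4, 'z': 72}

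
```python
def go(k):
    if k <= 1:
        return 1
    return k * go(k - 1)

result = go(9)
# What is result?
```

go(9) = 9 * 8 * 7 * 6 * 5 * 4 * 3 * 2 * 1 = 362880

Answer: 362880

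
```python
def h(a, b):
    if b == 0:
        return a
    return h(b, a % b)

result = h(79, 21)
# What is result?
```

h(79, 21) -> h(21, 16) -> h(16, 5) -> h(5, 1) -> h(1, 0) -> 1

Answer: 1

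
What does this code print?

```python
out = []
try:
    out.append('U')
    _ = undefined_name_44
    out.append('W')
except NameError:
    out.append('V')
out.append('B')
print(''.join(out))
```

Execution trace: 'U' (try body) → 'V' (except NameError) → 'B' (after the try/except). Output: UVB

Answer: UVB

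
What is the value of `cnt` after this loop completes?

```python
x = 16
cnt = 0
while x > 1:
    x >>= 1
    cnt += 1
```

Count right shifts until 1
`cnt` takes the values: 0 → 1 → 2 → 3 → 4

Answer: 4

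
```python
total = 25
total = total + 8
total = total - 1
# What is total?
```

Trace:
`total = 25` → total = 25
`total = total + 8` → total = 33
`total = total - 1` → total = 32
So total = 32

Answer: 32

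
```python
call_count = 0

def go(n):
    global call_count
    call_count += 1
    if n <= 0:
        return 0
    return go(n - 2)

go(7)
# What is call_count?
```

Linear recursion stepping by 2: 5 calls from n=7 down to ≤0.

Answer: 5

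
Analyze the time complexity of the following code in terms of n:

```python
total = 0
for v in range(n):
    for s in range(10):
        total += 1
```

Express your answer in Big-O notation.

Each loop level contributes: n × 1. Multiplying the contributions gives O(n).

Answer: O(n)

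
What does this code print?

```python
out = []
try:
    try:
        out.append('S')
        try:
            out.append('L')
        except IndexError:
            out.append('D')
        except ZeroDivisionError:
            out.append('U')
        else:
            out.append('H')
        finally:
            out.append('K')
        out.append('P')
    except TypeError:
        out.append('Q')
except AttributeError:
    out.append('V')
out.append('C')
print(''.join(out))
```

Execution trace: 'S' (try body) → 'L' (inner try body, no exception) → 'H' (inner else) → 'K' (inner finally) → 'P' (try body, no exception) → 'C' (after the try/except). Output: SLHKPC

Answer: SLHKPC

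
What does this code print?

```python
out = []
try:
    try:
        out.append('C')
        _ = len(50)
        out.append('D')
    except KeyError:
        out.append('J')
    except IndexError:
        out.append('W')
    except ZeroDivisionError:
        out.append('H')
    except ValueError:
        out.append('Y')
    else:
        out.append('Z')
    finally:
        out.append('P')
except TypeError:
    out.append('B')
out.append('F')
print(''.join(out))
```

Execution trace: 'C' (try body) → 'P' (finally) → 'B' (outer except TypeError) → 'F' (after the try/except). Output: CPBF

Answer: CPBF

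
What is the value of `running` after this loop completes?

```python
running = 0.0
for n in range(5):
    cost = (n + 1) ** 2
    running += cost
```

Sum of squared losses 1² + 2² + ... + 5²
`running` takes the values: 0.0 → 1.0 → 5.0 → 14.0 → 30.0 → 55.0

Answer: 55.0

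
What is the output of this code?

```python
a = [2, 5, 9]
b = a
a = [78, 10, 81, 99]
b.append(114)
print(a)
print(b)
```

Key concept: rebinding vs mutation: a is rebound to a new list, b still points at the original.
Step by step:
`a = [2, 5, 9]` → a = [2, 5, 9]
`b = a` → b = [2, 5, 9] (same object as a)
`a = [78, 10, 81, 99]` → a = [78, 10, 81, 99]
`b.append(114)` → b = [2, 5, 9, 114]
`print(a)` → prints [78, 10, 81, 99]
`print(b)` → prints [2, 5, 9, 114]

Answer:
[78, 10, 81, 99]
[2, 5, 9, 114]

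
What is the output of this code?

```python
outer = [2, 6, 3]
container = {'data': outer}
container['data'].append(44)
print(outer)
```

Key concept: dict holds reference to list.
Step by step:
`outer = [2, 6, 3]` → outer = [2, 6, 3]
`container = {'data': outer}` → container = {'data': [2, 6, 3]}
`container['data'].append(44)` → outer = [2, 6, 3, 44]; container = {'data': [2, 6, 3, 44]}
`print(outer)` → prints [2, 6, 3, 44]

Answer: [2, 6, 3, 44]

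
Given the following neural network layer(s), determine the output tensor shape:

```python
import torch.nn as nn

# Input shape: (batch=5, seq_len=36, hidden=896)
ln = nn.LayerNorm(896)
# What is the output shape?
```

Input: (5, 36, 896) -> Output: (5, 36, 896)

Answer: (5, 36, 896)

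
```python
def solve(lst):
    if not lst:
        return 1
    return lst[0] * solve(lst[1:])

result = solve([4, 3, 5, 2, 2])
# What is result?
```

Product over [4, 3, 5, 2, 2] = 4 * 3 * 5 * 2 * 2 = 240

Answer: 240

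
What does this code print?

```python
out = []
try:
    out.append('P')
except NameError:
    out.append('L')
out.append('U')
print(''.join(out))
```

Execution trace: 'P' (try body, no exception) → 'U' (after the try/except). Output: PU

Answer: PU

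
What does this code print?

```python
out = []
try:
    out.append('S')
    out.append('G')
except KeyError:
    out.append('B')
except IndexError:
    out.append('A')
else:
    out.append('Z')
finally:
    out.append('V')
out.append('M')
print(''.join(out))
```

Execution trace: 'S' (try body) → 'G' (try body, no exception) → 'Z' (else) → 'V' (finally) → 'M' (after the try/except). Output: SGZVM

Answer: SGZVM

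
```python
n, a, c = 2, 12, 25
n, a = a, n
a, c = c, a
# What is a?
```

Trace:
`n, a, c = 2, 12, 25` → n = 2; a = 12; c = 25
`n, a = a, n` → n = 12; a = 2
`a, c = c, a` → a = 25; c = 2
So a = 25

Answer: 25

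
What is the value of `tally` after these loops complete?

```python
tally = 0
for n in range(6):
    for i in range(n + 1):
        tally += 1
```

Triangle: 1 + 2 + ... + 6
`tally` takes the values: 0 → 1 → 2 → 3 → 4 → 5 → 6 → 7 → 8 → 9 → 10 → 11 → 12 → 13 → 14 → 15 → 16 → 17 → 18 → 19 → 20 → 21

Answer: 21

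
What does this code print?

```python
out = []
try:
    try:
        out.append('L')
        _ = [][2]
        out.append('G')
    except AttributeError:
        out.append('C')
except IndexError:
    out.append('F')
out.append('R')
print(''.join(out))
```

Execution trace: 'L' (try body) → 'F' (outer except IndexError) → 'R' (after the try/except). Output: LFR

Answer: LFR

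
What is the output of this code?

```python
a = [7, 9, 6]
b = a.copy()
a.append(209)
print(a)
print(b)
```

Key concept: list.copy() creates independent copy.
Step by step:
`a = [7, 9, 6]` → a = [7, 9, 6]
`b = a.copy()` → b = [7, 9, 6]
`a.append(209)` → a = [7, 9, 6, 209]
`print(a)` → prints [7, 9, 6, 209]
`print(b)` → prints [7, 9, 6]

Answer:
[7, 9, 6, 209]
[7, 9, 6]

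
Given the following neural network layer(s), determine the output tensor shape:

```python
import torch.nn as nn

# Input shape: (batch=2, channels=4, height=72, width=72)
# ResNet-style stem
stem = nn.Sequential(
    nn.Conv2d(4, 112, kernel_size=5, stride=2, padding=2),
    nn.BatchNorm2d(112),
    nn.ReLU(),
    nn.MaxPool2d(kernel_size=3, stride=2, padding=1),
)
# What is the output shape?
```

Input: (2, 4, 72, 72) -> after Conv2d 5x5 stride=2: (2, 112, 36, 36) -> Output: (2, 112, 18, 18)

Answer: (2, 112, 18, 18)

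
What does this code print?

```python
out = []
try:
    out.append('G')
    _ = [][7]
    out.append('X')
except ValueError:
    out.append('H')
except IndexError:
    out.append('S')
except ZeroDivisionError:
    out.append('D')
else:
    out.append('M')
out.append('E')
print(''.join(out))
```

Execution trace: 'G' (try body) → 'S' (except IndexError) → 'E' (after the try/except). Output: GSE

Answer: GSE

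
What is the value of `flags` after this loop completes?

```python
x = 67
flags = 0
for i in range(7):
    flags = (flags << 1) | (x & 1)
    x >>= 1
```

Reverse lowest 7 bits of 67
`flags` takes the values: 0 → 1 → 3 → 6 → 12 → 24 → 48 → 97

Answer: 97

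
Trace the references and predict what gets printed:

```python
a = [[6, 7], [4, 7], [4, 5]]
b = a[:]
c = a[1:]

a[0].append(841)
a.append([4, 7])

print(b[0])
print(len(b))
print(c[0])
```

Key concept: slice with nested mutation.
Step by step:
`a = [[6, 7], [4, 7], [4, 5]]` → a = [[6, 7], [4, 7], [4, 5]]
`b = a[:]` → b = [[6, 7], [4, 7], [4, 5]]
`c = a[1:]` → c = [[4, 7], [4, 5]]
`a[0].append(841)` → a = [[6, 7, 841], [4, 7], [4, 5]]; b = [[6, 7, 841], [4, 7], [4, 5]]
`a.append([4, 7])` → a = [[6, 7, 841], [4, 7], [4, 5], [4, 7]]
`print(b[0])` → prints [6, 7, 841]
`print(len(b))` → prints 3
`print(c[0])` → prints [4, 7]

Answer:
[6, 7, 841]
3
[4, 7]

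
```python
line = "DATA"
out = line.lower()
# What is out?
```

Trace:
`line = "DATA"` → line = 'DATA'
`out = line.lower()` → out = 'data'
So out = 'data'

Answer: 'data'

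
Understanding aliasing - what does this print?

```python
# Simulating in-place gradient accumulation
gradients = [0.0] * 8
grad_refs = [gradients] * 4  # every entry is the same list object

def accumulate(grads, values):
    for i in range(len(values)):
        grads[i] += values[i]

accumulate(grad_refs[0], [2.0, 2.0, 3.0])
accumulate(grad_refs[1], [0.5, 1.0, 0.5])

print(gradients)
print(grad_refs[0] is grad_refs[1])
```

Key concept: gradient accumulation aliasing.
Step by step:
`gradients = [0.0] * 8` → gradients = [0.0, 0.0, 0.0, 0.0, 0.0, 0.0, 0.0, 0.0]
`grad_refs = [gradients] * 4` → grad_refs = [[0.0, 0.0, 0.0, 0.0, 0.0, 0.0, 0.0, 0.0], [0.0, 0.0, 0.0, 0.0, 0.0, 0.0, 0.0, 0.0], [0.0, 0.0, 0.0, 0.0, 0.0, 0.0, 0.0, 0.0], [0.0, 0.0, 0.0, 0.0, 0.0, 0.0, 0.0, 0.0]]
`accumulate(grad_refs[0], [2.0, 2.0, 3.0])` → gradients = [2.0, 2.0, 3.0, 0.0, 0.0, 0.0, 0.0, 0.0]; grad_refs = [[2.0, 2.0, 3.0, 0.0, 0.0, 0.0, 0.0, 0.0], [2.0, 2.0, 3.0, 0.0, 0.0, 0.0, 0.0, 0.0], [2.0, 2.0, 3.0, 0.0, 0.0, 0.0, 0.0, 0.0], [2.0, 2.0, 3.0, 0.0, 0.0, 0.0, 0.0, 0.0]]
`accumulate(grad_refs[1], [0.5, 1.0, 0.5])` → gradients = [2.5, 3.0, 3.5, 0.0, 0.0, 0.0, 0.0, 0.0]; grad_refs = [[2.5, 3.0, 3.5, 0.0, 0.0, 0.0, 0.0, 0.0], [2.5, 3.0, 3.5, 0.0, 0.0, 0.0, 0.0, 0.0], [2.5, 3.0, 3.5, 0.0, 0.0, 0.0, 0.0, 0.0], [2.5, 3.0, 3.5, 0.0, 0.0, 0.0, 0.0, 0.0]]
`print(gradients)` → prints [2.5, 3.0, 3.5, 0.0, 0.0, 0.0, 0.0, 0.0]
`print(grad_refs[0] is grad_refs[1])` → prints True

Answer:
[2.5, 3.0, 3.5, 0.0, 0.0, 0.0, 0.0, 0.0]
True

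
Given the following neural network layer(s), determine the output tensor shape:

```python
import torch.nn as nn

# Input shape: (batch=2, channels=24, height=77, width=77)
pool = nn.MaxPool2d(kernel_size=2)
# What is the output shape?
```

Input: (2, 24, 77, 77) -> Output: (2, 24, 38, 38)

Answer: (2, 24, 38, 38)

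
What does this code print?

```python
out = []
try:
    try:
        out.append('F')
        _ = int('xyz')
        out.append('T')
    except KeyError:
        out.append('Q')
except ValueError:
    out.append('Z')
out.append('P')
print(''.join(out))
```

Execution trace: 'F' (inner try body) → 'Z' (outer except ValueError) → 'P' (after the try/except). Output: FZP

Answer: FZP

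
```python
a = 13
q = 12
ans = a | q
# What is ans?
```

Trace:
`a = 13` → a = 13
`q = 12` → q = 12
`ans = a | q` → ans = 13
So ans = 13

Answer: 13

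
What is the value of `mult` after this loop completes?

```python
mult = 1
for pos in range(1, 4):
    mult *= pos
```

3! = 6
`mult` takes the values: 1 → 2 → 6

Answer: 6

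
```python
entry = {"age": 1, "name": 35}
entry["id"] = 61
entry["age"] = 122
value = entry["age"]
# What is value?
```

Trace:
`entry = {"age": 1, "name": 35}` → entry = {'age': 1, 'name': 35}
`entry["id"] = 61` → entry = {'age': 1, 'name': 35, 'id': 61}
`entry["age"] = 122` → entry = {'age': 122, 'name': 35, 'id': 61}
`value = entry["age"]` → value = 122
So value = 122

Answer: 122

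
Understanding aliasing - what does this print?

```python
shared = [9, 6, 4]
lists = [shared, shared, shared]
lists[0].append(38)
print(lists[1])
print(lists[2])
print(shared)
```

Key concept: list of same reference.
Step by step:
`shared = [9, 6, 4]` → shared = [9, 6, 4]
`lists = [shared, shared, shared]` → lists = [[9, 6, 4], [9, 6, 4], [9, 6, 4]]
`lists[0].append(38)` → shared = [9, 6, 4, 38]; lists = [[9, 6, 4, 38], [9, 6, 4, 38], [9, 6, 4, 38]]
`print(lists[1])` → prints [9, 6, 4, 38]
`print(lists[2])` → prints [9, 6, 4, 38]
`print(shared)` → prints [9, 6, 4, 38]

Answer:
[9, 6, 4, 38]
[9, 6, 4, 38]
[9, 6, 4, 38]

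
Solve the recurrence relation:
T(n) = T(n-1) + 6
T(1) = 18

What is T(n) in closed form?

Unrolling: T(n) = T(1) + 6·(n-1) = 18 + 6(n-1) = 6n + 12.

Answer: T(n) = 6n + 12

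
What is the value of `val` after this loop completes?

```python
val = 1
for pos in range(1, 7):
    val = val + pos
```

Start at 1, add 1 through 6
`val` takes the values: 1 → 2 → 4 → 7 → 11 → 16 → 22

Answer: 22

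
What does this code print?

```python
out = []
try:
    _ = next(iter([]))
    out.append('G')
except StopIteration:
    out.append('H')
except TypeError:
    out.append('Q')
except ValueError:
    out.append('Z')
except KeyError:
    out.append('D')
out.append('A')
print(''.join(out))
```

Execution trace: 'H' (except StopIteration) → 'A' (after the try/except). Output: HA

Answer: HA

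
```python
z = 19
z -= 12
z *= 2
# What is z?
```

Trace:
`z = 19` → z = 19
`z -= 12` → z = 7
`z *= 2` → z = 14
So z = 14

Answer: 14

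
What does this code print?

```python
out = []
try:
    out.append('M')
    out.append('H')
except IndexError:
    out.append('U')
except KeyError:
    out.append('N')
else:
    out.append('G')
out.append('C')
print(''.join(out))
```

Execution trace: 'M' (try body) → 'H' (try body, no exception) → 'G' (else) → 'C' (after the try/except). Output: MHGC

Answer: MHGC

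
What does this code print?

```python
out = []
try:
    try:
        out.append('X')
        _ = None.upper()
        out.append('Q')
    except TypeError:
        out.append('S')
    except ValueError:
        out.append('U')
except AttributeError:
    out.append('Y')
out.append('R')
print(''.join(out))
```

Execution trace: 'X' (inner try body) → 'Y' (outer except AttributeError) → 'R' (after the try/except). Output: XYR

Answer: XYR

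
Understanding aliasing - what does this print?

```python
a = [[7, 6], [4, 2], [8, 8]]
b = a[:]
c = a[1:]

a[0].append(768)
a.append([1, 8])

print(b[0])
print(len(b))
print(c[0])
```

Key concept: slice with nested mutation.
Step by step:
`a = [[7, 6], [4, 2], [8, 8]]` → a = [[7, 6], [4, 2], [8, 8]]
`b = a[:]` → b = [[7, 6], [4, 2], [8, 8]]
`c = a[1:]` → c = [[4, 2], [8, 8]]
`a[0].append(768)` → a = [[7, 6, 768], [4, 2], [8, 8]]; b = [[7, 6, 768], [4, 2], [8, 8]]
`a.append([1, 8])` → a = [[7, 6, 768], [4, 2], [8, 8], [1, 8]]
`print(b[0])` → prints [7, 6, 768]
`print(len(b))` → prints 3
`print(c[0])` → prints [4, 2]

Answer:
[7, 6, 768]
3
[4, 2]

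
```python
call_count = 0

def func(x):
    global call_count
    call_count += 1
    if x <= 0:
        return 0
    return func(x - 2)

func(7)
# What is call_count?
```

Linear recursion stepping by 2: 5 calls from x=7 down to ≤0.

Answer: 5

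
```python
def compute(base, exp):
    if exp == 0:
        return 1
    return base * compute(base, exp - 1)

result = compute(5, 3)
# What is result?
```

compute(5, 3) = 5 * 5 * 5 = 125

Answer: 125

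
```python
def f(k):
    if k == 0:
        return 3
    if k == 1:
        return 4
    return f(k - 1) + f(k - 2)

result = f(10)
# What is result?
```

Build up from base cases: f(0)=3, f(1)=4, f(2)=7, f(3)=11, f(4)=18, f(5)=29, f(6)=47, ..., f(10)=322

Answer: 322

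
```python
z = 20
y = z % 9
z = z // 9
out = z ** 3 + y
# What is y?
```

Trace:
`z = 20` → z = 20
`y = z % 9` → y = 2
`z = z // 9` → z = 2
`out = z ** 3 + y` → out = 10
So y = 2

Answer: 2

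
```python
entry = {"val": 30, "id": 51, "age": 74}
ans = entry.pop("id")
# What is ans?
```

Trace:
`entry = {"val": 30, "id": 51, "age": 74}` → entry = {'val': 30, 'id': 51, 'age': 74}
`ans = entry.pop("id")` → entry = {'val': 30, 'age': 74}; ans = 51
So ans = 51

Answer: 51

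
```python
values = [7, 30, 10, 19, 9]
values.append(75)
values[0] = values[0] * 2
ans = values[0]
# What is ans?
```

Trace:
`values = [7, 30, 10, 19, 9]` → values = [7, 30, 10, 19, 9]
`values.append(75)` → values = [7, 30, 10, 19, 9, 75]
`values[0] = values[0] * 2` → values = [14, 30, 10, 19, 9, 75]
`ans = values[0]` → ans = 14
So ans = 14

Answer: 14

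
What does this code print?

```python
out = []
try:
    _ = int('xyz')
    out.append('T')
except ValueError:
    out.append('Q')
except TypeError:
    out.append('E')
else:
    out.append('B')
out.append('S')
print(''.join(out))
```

Execution trace: 'Q' (except ValueError) → 'S' (after the try/except). Output: QS

Answer: QS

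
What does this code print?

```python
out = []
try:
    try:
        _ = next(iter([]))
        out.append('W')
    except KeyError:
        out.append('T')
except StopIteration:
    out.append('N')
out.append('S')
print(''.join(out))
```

Execution trace: 'N' (outer except StopIteration) → 'S' (after the try/except). Output: NS

Answer: NS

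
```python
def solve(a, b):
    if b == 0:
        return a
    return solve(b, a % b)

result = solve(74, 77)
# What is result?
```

solve(74, 77) -> solve(77, 74) -> solve(74, 3) -> solve(3, 2) -> solve(2, 1) -> solve(1, 0) -> 1

Answer: 1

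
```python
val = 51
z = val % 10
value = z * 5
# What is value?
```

Trace:
`val = 51` → val = 51
`z = val % 10` → z = 1
`value = z * 5` → value = 5
So value = 5

Answer: 5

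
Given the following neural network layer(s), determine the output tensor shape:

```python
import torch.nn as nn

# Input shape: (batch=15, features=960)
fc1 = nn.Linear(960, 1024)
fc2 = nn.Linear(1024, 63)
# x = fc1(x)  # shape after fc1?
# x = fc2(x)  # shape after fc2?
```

Input: (15, 960) -> after fc1: (15, 1024) -> Output: (15, 63)

Answer: (15, 63)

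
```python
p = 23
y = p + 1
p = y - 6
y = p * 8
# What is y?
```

Trace:
`p = 23` → p = 23
`y = p + 1` → y = 24
`p = y - 6` → p = 18
`y = p * 8` → y = 144
So y = 144

Answer: 144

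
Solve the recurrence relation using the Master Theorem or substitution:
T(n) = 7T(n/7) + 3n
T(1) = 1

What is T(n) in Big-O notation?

By Master Theorem: a=7, b=7, f(n)=3n. Since log_7(7) = 1 and f(n) = Θ(n^1), Case 2 applies. T(n) = O(n log n).

Answer: O(n log n)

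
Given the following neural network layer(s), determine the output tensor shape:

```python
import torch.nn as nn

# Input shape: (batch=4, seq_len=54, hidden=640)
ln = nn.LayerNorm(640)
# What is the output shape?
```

Input: (4, 54, 640) -> Output: (4, 54, 640)

Answer: (4, 54, 640)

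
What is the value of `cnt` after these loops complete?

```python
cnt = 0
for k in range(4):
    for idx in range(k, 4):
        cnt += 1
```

Upper triangle: 4 + 3 + ... + 1
`cnt` takes the values: 0 → 1 → 2 → 3 → 4 → 5 → 6 → 7 → 8 → 9 → 10

Answer: 10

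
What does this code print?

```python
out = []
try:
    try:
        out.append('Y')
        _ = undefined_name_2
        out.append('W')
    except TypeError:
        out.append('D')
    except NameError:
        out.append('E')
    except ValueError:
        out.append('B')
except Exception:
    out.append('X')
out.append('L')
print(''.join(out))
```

Execution trace: 'Y' (inner try body) → 'E' (inner except NameError) → 'L' (after the try/except). Output: YEL

Answer: YEL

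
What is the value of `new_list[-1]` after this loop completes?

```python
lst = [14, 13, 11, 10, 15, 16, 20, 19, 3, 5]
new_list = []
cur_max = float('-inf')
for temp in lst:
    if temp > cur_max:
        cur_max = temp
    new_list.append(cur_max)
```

Running max ends at 20
`new_list` takes the values: [] → [14] → [14, 14] → [14, 14, 14] → [14, 14, 14, 14] → [14, 14, 14, 14, 15] → [14, 14, 14, 14, 15, 16] → [14, 14, 14, 14, 15, 16, 20] → [14, 14, 14, 14, 15, 16, 20, 20] → [14, 14, 14, 14, 15, 16, 20, 20, 20] → [14, 14, 14, 14, 15, 16, 20, 20, 20, 20]
So `new_list[-1]` = 20

Answer: 20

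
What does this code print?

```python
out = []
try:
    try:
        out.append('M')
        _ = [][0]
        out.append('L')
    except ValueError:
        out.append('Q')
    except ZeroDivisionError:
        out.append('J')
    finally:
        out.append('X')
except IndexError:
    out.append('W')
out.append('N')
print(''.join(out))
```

Execution trace: 'M' (try body) → 'X' (finally) → 'W' (outer except IndexError) → 'N' (after the try/except). Output: MXWN

Answer: MXWN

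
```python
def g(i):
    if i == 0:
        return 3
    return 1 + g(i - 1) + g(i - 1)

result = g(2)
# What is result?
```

g(i) = 1 + 2·g(i-1), g(0)=3. Closed form: (3+1)·2^2 - 1 = 15.

Answer: 15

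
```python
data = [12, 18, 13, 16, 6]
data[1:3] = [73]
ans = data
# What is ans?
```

Trace:
`data = [12, 18, 13, 16, 6]` → data = [12, 18, 13, 16, 6]
`data[1:3] = [73]` → data = [12, 73, 16, 6]
`ans = data` → ans = [12, 73, 16, 6]
So ans = [12, 73, 16, 6]

Answer: [12, 73, 16, 6]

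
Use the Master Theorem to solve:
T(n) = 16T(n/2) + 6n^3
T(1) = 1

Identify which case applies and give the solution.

a=16, b=2, f(n)=6n^3. log_2(16) = 4. Since c=3 < 4, Case 1 applies: T(n) = Θ(n^log_b(a)) = O(n^4).

Answer: O(n^4) - Case 1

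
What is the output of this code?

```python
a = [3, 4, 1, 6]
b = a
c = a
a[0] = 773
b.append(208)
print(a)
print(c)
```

Key concept: multiple aliases.
Step by step:
`a = [3, 4, 1, 6]` → a = [3, 4, 1, 6]
`b = a` → b = [3, 4, 1, 6] (same object as a)
`c = a` → c = [3, 4, 1, 6] (same object as a, b)
`a[0] = 773` → a = [773, 4, 1, 6] (same object as b, c); b = [773, 4, 1, 6] (same object as a, c); c = [773, 4, 1, 6] (same object as a, b)
`b.append(208)` → a = [773, 4, 1, 6, 208] (same object as b, c); b = [773, 4, 1, 6, 208] (same object as a, c); c = [773, 4, 1, 6, 208] (same object as a, b)
`print(a)` → prints [773, 4, 1, 6, 208]
`print(c)` → prints [773, 4, 1, 6, 208]

Answer:
[773, 4, 1, 6, 208]
[773, 4, 1, 6, 208]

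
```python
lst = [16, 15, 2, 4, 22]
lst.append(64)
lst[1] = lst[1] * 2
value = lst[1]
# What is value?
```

Trace:
`lst = [16, 15, 2, 4, 22]` → lst = [16, 15, 2, 4, 22]
`lst.append(64)` → lst = [16, 15, 2, 4, 22, 64]
`lst[1] = lst[1] * 2` → lst = [16, 30, 2, 4, 22, 64]
`value = lst[1]` → value = 30
So value = 30

Answer: 30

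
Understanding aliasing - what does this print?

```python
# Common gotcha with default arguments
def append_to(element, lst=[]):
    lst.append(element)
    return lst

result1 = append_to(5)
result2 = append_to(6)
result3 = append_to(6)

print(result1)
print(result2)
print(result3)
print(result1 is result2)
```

Key concept: mutable default argument gotcha.
Step by step:
`result1 = append_to(5)` → result1 = [5]
`result2 = append_to(6)` → result1 = [5, 6] (same object as result2); result2 = [5, 6] (same object as result1)
`result3 = append_to(6)` → result1 = [5, 6, 6] (same object as result2, result3); result2 = [5, 6, 6] (same object as result1, result3); result3 = [5, 6, 6] (same object as result1, result2)
`print(result1)` → prints [5, 6, 6]
`print(result2)` → prints [5, 6, 6]
`print(result3)` → prints [5, 6, 6]
`print(result1 is result2)` → prints True

Answer:
[5, 6, 6]
[5, 6, 6]
[5, 6, 6]
True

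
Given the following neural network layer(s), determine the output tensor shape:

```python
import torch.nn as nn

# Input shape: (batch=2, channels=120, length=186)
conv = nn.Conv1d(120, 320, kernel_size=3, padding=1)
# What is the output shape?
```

Input: (2, 120, 186) -> Output: (2, 320, 186)

Answer: (2, 320, 186)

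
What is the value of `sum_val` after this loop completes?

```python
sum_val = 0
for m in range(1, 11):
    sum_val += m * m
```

Sum of squares 1² to 10² = 385
`sum_val` takes the values: 0 → 1 → 5 → 14 → 30 → 55 → 91 → 140 → 204 → 285 → 385

Answer: 385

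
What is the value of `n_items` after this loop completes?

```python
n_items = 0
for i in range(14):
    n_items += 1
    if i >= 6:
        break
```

Loop breaks when i reaches 6, n_items is 7
`n_items` takes the values: 0 → 1 → 2 → 3 → 4 → 5 → 6 → 7

Answer: 7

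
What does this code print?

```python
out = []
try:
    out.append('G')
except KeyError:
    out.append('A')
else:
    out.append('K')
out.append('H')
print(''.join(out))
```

Execution trace: 'G' (try body, no exception) → 'K' (else) → 'H' (after the try/except). Output: GKH

Answer: GKH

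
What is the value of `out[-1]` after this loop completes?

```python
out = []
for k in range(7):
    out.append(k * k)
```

Last element of squares 0 to 6
`out` takes the values: [] → [0] → [0, 1] → [0, 1, 4] → [0, 1, 4, 9] → [0, 1, 4, 9, 16] → [0, 1, 4, 9, 16, 25] → [0, 1, 4, 9, 16, 25, 36]
So `out[-1]` = 36

Answer: 36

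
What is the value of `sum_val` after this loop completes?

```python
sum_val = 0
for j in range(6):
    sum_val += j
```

Sum of 0 to 5 = 15
`sum_val` takes the values: 0 → 1 → 3 → 6 → 10 → 15

Answer: 15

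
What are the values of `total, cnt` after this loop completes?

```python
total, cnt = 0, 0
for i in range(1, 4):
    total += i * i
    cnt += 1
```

Sum of squares and count
`total, cnt` takes the values: (0, 0) → (1, 0) → (1, 1) → (5, 1) → (5, 2) → (14, 2) → (14, 3)

Answer: 14, 3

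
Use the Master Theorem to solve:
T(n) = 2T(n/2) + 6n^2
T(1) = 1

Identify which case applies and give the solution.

a=2, b=2, f(n)=6n^2. log_2(2) = 1. Since c=2 > 1 and the regularity condition holds (2(n/2)^2 = (2/2^2)n^2 with 2/2^2 < 1), Case 3 applies: T(n) = Θ(f(n)) = O(n^2).

Answer: O(n^2) - Case 3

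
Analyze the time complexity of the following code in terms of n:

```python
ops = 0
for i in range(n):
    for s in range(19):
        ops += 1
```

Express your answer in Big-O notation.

Each loop level contributes: n × 1. Multiplying the contributions gives O(n).

Answer: O(n)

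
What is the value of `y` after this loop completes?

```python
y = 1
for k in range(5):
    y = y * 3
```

Multiply by 3, 5 times: 1 * 3^5 = 243
`y` takes the values: 1 → 3 → 9 → 27 → 81 → 243

Answer: 243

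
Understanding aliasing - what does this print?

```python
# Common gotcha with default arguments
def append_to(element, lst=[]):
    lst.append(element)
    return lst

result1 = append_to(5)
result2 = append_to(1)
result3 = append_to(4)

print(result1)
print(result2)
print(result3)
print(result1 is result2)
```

Key concept: mutable default argument gotcha.
Step by step:
`result1 = append_to(5)` → result1 = [5]
`result2 = append_to(1)` → result1 = [5, 1] (same object as result2); result2 = [5, 1] (same object as result1)
`result3 = append_to(4)` → result1 = [5, 1, 4] (same object as result2, result3); result2 = [5, 1, 4] (same object as result1, result3); result3 = [5, 1, 4] (same object as result1, result2)
`print(result1)` → prints [5, 1, 4]
`print(result2)` → prints [5, 1, 4]
`print(result3)` → prints [5, 1, 4]
`print(result1 is result2)` → prints True

Answer:
[5, 1, 4]
[5, 1, 4]
[5, 1, 4]
True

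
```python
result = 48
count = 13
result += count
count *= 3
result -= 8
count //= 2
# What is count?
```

Trace:
`result = 48` → result = 48
`count = 13` → count = 13
`result += count` → result = 61
`count *= 3` → count = 39
`result -= 8` → result = 53
`count //= 2` → count = 19
So count = 19

Answer: 19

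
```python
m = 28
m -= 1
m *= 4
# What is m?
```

Trace:
`m = 28` → m = 28
`m -= 1` → m = 27
`m *= 4` → m = 108
So m = 108

Answer: 108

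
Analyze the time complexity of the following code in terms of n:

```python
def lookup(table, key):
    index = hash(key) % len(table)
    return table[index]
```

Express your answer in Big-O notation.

This is Hash table lookup (average case). Time complexity: O(1).

Answer: O(1)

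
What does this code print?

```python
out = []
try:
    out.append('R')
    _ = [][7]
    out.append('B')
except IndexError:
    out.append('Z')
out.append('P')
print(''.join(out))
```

Execution trace: 'R' (try body) → 'Z' (except IndexError) → 'P' (after the try/except). Output: RZP

Answer: RZP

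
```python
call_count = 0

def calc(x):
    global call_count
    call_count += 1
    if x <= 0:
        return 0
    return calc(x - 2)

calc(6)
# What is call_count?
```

Linear recursion stepping by 2: 4 calls from x=6 down to ≤0.

Answer: 4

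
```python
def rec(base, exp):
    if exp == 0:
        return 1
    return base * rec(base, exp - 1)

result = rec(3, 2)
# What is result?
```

rec(3, 2) = 3 * 3 = 9

Answer: 9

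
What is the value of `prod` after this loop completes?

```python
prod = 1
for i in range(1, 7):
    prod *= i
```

6! = 720
`prod` takes the values: 1 → 2 → 6 → 24 → 120 → 720

Answer: 720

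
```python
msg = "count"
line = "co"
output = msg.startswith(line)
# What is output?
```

Trace:
`msg = "count"` → msg = 'count'
`line = "co"` → line = 'co'
`output = msg.startswith(line)` → output = True
So output = True

Answer: True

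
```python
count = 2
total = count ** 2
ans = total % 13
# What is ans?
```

Trace:
`count = 2` → count = 2
`total = count ** 2` → total = 4
`ans = total % 13` → ans = 4
So ans = 4

Answer: 4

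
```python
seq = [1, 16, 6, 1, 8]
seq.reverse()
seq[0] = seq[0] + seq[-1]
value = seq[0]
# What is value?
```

Trace:
`seq = [1, 16, 6, 1, 8]` → seq = [1, 16, 6, 1, 8]
`seq.reverse()` → seq = [8, 1, 6, 16, 1]
`seq[0] = seq[0] + seq[-1]` → seq = [9, 1, 6, 16, 1]
`value = seq[0]` → value = 9
So value = 9

Answer: 9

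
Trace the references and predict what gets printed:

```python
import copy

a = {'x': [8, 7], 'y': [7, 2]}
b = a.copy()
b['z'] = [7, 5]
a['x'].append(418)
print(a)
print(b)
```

Key concept: shallow copy of dict with mutable values.
Step by step:
`a = {'x': [8, 7], 'y': [7, 2]}` → a = {'x': [8, 7], 'y': [7, 2]}
`b = a.copy()` → b = {'x': [8, 7], 'y': [7, 2]}
`b['z'] = [7, 5]` → b = {'x': [8, 7], 'y': [7, 2], 'z': [7, 5]}
`a['x'].append(418)` → a = {'x': [8, 7, 418], 'y': [7, 2]}; b = {'x': [8, 7, 418], 'y': [7, 2], 'z': [7, 5]}
`print(a)` → prints {'x': [8, 7, 418], 'y': [7, 2]}
`print(b)` → prints {'x': [8, 7, 418], 'y': [7, 2], 'z': [7, 5]}

Answer:
{'x': [8, 7, 418], 'y': [7, 2]}
{'x': [8, 7, 418], 'y': [7, 2], 'z': [7, 5]}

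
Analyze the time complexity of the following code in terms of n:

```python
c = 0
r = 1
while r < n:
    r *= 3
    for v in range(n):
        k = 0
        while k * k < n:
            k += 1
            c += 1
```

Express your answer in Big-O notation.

Each loop level contributes: log n × n × √n. Multiplying the contributions gives O(n√n log n).

Answer: O(n√n log n)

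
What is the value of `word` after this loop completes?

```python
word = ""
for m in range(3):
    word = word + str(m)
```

Concatenate digits 0 to 2
`word` takes the values: "" → "0" → "01" → "012"

Answer: "012"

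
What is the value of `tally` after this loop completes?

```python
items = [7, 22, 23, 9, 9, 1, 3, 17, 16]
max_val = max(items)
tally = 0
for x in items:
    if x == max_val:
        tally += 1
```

Count of max value 23 in [7, 22, 23, 9, 9, 1, 3, 17, 16]
`tally` takes the values: 0 → 1

Answer: 1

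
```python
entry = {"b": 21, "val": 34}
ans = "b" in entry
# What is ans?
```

Trace:
`entry = {"b": 21, "val": 34}` → entry = {'b': 21, 'val': 34}
`ans = "b" in entry` → ans = True
So ans = True

Answer: True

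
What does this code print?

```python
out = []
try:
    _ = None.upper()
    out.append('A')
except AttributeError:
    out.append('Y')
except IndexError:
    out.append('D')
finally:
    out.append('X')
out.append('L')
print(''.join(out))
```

Execution trace: 'Y' (except AttributeError) → 'X' (finally) → 'L' (after the try/except). Output: YXL

Answer: YXL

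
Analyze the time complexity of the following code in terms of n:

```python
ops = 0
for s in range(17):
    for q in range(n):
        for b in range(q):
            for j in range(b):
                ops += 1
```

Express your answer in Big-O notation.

Each loop level contributes: 1 × n × n × n. Multiplying the contributions gives O(n^3).

Answer: O(n^3)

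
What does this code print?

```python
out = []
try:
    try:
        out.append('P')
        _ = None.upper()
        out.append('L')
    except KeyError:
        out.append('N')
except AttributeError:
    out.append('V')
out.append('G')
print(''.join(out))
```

Execution trace: 'P' (try body) → 'V' (outer except AttributeError) → 'G' (after the try/except). Output: PVG

Answer: PVG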